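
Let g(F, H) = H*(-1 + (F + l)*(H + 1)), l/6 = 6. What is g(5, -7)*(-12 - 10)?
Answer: -38038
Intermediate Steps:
l = 36 (l = 6*6 = 36)
g(F, H) = H*(-1 + (1 + H)*(36 + F)) (g(F, H) = H*(-1 + (F + 36)*(H + 1)) = H*(-1 + (36 + F)*(1 + H)) = H*(-1 + (1 + H)*(36 + F)))
g(5, -7)*(-12 - 10) = (-7*(35 + 5 + 36*(-7) + 5*(-7)))*(-12 - 10) = -7*(35 + 5 - 252 - 35)*(-22) = -7*(-247)*(-22) = 1729*(-22) = -38038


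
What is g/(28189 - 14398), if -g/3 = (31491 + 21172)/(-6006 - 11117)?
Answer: 52663/78714431 ≈ 0.00066904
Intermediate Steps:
g = 157989/17123 (g = -3*(31491 + 21172)/(-6006 - 11117) = -157989/(-17123) = -157989*(-1)/17123 = -3*(-52663/17123) = 157989/17123 ≈ 9.2267)
g/(28189 - 14398) = 157989/(17123*(28189 - 14398)) = (157989/17123)/13791 = (157989/17123)*(1/13791) = 52663/78714431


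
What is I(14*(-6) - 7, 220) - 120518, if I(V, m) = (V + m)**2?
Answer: -103877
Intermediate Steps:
I(14*(-6) - 7, 220) - 120518 = ((14*(-6) - 7) + 220)**2 - 120518 = ((-84 - 7) + 220)**2 - 120518 = (-91 + 220)**2 - 120518 = 129**2 - 120518 = 16641 - 120518 = -103877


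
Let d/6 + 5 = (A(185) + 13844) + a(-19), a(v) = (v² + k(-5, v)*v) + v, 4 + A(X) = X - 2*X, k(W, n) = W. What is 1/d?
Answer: 1/84522 ≈ 1.1831e-5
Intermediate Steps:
A(X) = -4 - X (A(X) = -4 + (X - 2*X) = -4 - X)
a(v) = v² - 4*v (a(v) = (v² - 5*v) + v = v² - 4*v)
d = 84522 (d = -30 + 6*(((-4 - 1*185) + 13844) - 19*(-4 - 19)) = -30 + 6*(((-4 - 185) + 13844) - 19*(-23)) = -30 + 6*((-189 + 13844) + 437) = -30 + 6*(13655 + 437) = -30 + 6*14092 = -30 + 84552 = 84522)
1/d = 1/84522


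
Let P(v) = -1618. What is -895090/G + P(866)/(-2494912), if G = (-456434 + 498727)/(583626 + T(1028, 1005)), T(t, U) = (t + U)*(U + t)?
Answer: -5266615062665018563/52758656608 ≈ -9.9825e+7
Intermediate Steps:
T(t, U) = (U + t)² (T(t, U) = (U + t)*(U + t) = (U + t)²)
G = 42293/4716715 (G = (-456434 + 498727)/(583626 + (1005 + 1028)²) = 42293/(583626 + 2033²) = 42293/(583626 + 4133089) = 42293/4716715 ≈ 0.0089666)
-895090/G + P(866)/(-2494912) = -895090/42293/4716715 - 1618/(-2494912) = -895090*4716715/42293 - 1618*(-1/2494912) = -4221884429350/42293 + 809/1247456 = -5266615062665018563/52758656608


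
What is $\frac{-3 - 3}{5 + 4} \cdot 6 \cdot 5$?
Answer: $-20$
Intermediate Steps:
$\frac{-3 - 3}{5 + 4} \cdot 6 \cdot 5 = - \frac{6}{9} \cdot 6 \cdot 5 = \left(-6\right) \frac{1}{9} \cdot 6 \cdot 5 = \left(- \frac{2}{3}\right) 6 \cdot 5 = \left(-4\right) 5 = -20$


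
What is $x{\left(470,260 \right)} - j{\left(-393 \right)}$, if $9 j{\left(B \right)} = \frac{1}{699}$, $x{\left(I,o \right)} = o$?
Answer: $\frac{1635659}{6291} \approx 260.0$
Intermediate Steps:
$j{\left(B \right)} = \frac{1}{6291}$ ($j{\left(B \right)} = \frac{1}{9 \cdot 699} = \frac{1}{9} \cdot \frac{1}{699} = \frac{1}{6291}$)
$x{\left(470,260 \right)} - j{\left(-393 \right)} = 260 - \frac{1}{6291} = \frac{1635659}{6291}$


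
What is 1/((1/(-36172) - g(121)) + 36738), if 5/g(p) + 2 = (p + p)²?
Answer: 1059152332/38911138253305 ≈ 2.7220e-5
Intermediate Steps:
g(p) = 5/(-2 + 4*p²) (g(p) = 5/(-2 + (p + p)²) = 5/(-2 + (2*p)²) = 5/(-2 + 4*p²))
1/((1/(-36172) - g(121)) + 36738) = 1/((1/(-36172) - 5/(2*(-1 + 2*121²))) + 36738) = 1/((-1/36172 - 5/(2*(-1 + 2*14641))) + 36738) = 1/((-1/36172 - 5/(2*(-1 + 29282))) + 36738) = 1/((-1/36172 - 5/(2*29281)) + 36738) = 1/((-1/36172 - 1*5/58562) + 36738) = 1/((-1/36172 - 5/58562) + 36738) = 1/(-119711/1059152332 + 36738) = 1/(38911138253305/1059152332) = 1059152332/38911138253305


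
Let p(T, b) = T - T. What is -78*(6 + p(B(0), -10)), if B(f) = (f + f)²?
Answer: -468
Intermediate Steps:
B(f) = 4*f² (B(f) = (2*f)² = 4*f²)
p(T, b) = 0
-78*(6 + p(B(0), -10)) = -78*(6 + 0) = -78*6 = -468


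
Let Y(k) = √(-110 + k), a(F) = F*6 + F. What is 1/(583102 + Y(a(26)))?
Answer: 291551/170003971166 - 3*√2/170003971166 ≈ 1.7149e-6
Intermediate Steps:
a(F) = 7*F (a(F) = 6*F + F = 7*F)
1/(583102 + Y(a(26))) = 1/(583102 + √(-110 + 7*26)) = 1/(583102 + √(-110 + 182)) = 1/(583102 + √72) = 1/(583102 + 6*√2)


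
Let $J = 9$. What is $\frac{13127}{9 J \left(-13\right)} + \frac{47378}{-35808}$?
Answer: $- \frac{86656775}{6284304} \approx -13.789$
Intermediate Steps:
$\frac{13127}{9 J \left(-13\right)} + \frac{47378}{-35808} = \frac{13127}{9 \cdot 9 \left(-13\right)} + \frac{47378}{-35808} = \frac{13127}{81 \left(-13\right)} + 47378 \left(- \frac{1}{35808}\right) = \frac{13127}{-1053} - \frac{23689}{17904} = 13127 \left(- \frac{1}{1053}\right) - \frac{23689}{17904} = - \frac{13127}{1053} - \frac{23689}{17904} = - \frac{86656775}{6284304}$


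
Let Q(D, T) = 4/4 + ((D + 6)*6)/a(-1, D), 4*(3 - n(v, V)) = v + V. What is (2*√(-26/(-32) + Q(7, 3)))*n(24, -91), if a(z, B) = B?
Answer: 79*√10157/56 ≈ 142.17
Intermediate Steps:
n(v, V) = 3 - V/4 - v/4 (n(v, V) = 3 - (v + V)/4 = 3 - (V + v)/4 = 3 + (-V/4 - v/4) = 3 - V/4 - v/4)
Q(D, T) = 1 + (36 + 6*D)/D (Q(D, T) = 4/4 + ((D + 6)*6)/D = 4*(¼) + ((6 + D)*6)/D = 1 + (36 + 6*D)/D)
(2*√(-26/(-32) + Q(7, 3)))*n(24, -91) = (2*√(-26/(-32) + (7 + 36/7)))*(3 - ¼*(-91) - ¼*24) = (2*√(-26*(-1/32) + (7 + 36*(⅐))))*(3 + 91/4 - 6) = (2*√(13/16 + (7 + 36/7)))*(79/4) = (2*√(13/16 + 85/7))*(79/4) = (2*√(1451/112))*(79/4) = (2*(√10157/28))*(79/4) = (√10157/14)*(79/4) = 79*√10157/56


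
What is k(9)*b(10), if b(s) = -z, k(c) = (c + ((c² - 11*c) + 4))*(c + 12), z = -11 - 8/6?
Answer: -1295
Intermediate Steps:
z = -37/3 (z = -11 - 8*⅙ = -11 - 4/3 = -37/3 ≈ -12.333)
k(c) = (12 + c)*(4 + c² - 10*c) (k(c) = (c + (4 + c² - 11*c))*(12 + c) = (4 + c² - 10*c)*(12 + c) = (12 + c)*(4 + c² - 10*c))
b(s) = 37/3 (b(s) = -1*(-37/3) = 37/3)
k(9)*b(10) = (48 + 9³ - 116*9 + 2*9²)*(37/3) = (48 + 729 - 1044 + 2*81)*(37/3) = (48 + 729 - 1044 + 162)*(37/3) = -105*37/3 = -1295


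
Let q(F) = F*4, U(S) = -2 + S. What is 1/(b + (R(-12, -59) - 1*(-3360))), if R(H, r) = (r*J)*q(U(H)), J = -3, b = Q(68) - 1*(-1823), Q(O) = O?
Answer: -1/4661 ≈ -0.00021455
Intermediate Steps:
b = 1891 (b = 68 - 1*(-1823) = 68 + 1823 = 1891)
q(F) = 4*F
R(H, r) = -3*r*(-8 + 4*H) (R(H, r) = (r*(-3))*(4*(-2 + H)) = (-3*r)*(-8 + 4*H) = -3*r*(-8 + 4*H))
1/(b + (R(-12, -59) - 1*(-3360))) = 1/(1891 + (12*(-59)*(2 - 1*(-12)) - 1*(-3360))) = 1/(1891 + (12*(-59)*(2 + 12) + 3360)) = 1/(1891 + (12*(-59)*14 + 3360)) = 1/(1891 + (-9912 + 3360)) = 1/(1891 - 6552) = 1/(-4661) = -1/4661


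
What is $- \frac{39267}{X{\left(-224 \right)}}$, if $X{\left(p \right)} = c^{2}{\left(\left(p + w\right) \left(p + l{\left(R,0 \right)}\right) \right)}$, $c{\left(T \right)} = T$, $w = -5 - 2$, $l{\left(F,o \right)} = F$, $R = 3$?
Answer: $- \frac{4363}{289578289} \approx -1.5067 \cdot 10^{-5}$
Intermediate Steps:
$w = -7$ ($w = -5 - 2 = -7$)
$X{\left(p \right)} = \left(-7 + p\right)^{2} \left(3 + p\right)^{2}$ ($X{\left(p \right)} = \left(\left(p - 7\right) \left(p + 3\right)\right)^{2} = \left(\left(-7 + p\right) \left(3 + p\right)\right)^{2} = \left(-7 + p\right)^{2} \left(3 + p\right)^{2}$)
$- \frac{39267}{X{\left(-224 \right)}} = - \frac{39267}{\left(-21 + \left(-224\right)^{2} - -896\right)^{2}} = - \frac{39267}{\left(-21 + 50176 + 896\right)^{2}} = - \frac{39267}{51051^{2}} = - \frac{39267}{2606204601} = \left(-39267\right) \frac{1}{2606204601} = - \frac{4363}{289578289}$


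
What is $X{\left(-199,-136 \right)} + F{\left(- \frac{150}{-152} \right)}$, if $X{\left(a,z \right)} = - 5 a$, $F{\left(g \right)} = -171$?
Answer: $824$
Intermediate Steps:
$X{\left(-199,-136 \right)} + F{\left(- \frac{150}{-152} \right)} = \left(-5\right) \left(-199\right) - 171 = 995 - 171 = 824$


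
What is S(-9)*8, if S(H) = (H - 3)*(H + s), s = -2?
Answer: 1056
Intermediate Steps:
S(H) = (-3 + H)*(-2 + H) (S(H) = (H - 3)*(H - 2) = (-3 + H)*(-2 + H))
S(-9)*8 = (6 + (-9)² - 5*(-9))*8 = (6 + 81 + 45)*8 = 132*8 = 1056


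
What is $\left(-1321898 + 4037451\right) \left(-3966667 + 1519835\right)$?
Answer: $-6644501978096$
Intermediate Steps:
$\left(-1321898 + 4037451\right) \left(-3966667 + 1519835\right) = 2715553 \left(-2446832\right) = -6644501978096$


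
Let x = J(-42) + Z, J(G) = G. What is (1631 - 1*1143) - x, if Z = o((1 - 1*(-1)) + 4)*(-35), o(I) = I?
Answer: 740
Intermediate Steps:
Z = -210 (Z = ((1 - 1*(-1)) + 4)*(-35) = ((1 + 1) + 4)*(-35) = (2 + 4)*(-35) = 6*(-35) = -210)
x = -252 (x = -42 - 210 = -252)
(1631 - 1*1143) - x = (1631 - 1*1143) - 1*(-252) = (1631 - 1143) + 252 = 488 + 252 = 740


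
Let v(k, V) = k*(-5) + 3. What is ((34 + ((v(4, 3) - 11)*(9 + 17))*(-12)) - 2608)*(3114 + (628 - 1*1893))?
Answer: 11393538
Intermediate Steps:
v(k, V) = 3 - 5*k (v(k, V) = -5*k + 3 = 3 - 5*k)
((34 + ((v(4, 3) - 11)*(9 + 17))*(-12)) - 2608)*(3114 + (628 - 1*1893)) = ((34 + (((3 - 5*4) - 11)*(9 + 17))*(-12)) - 2608)*(3114 + (628 - 1*1893)) = ((34 + (((3 - 20) - 11)*26)*(-12)) - 2608)*(3114 + (628 - 1893)) = ((34 + ((-17 - 11)*26)*(-12)) - 2608)*(3114 - 1265) = ((34 - 28*26*(-12)) - 2608)*1849 = ((34 - 728*(-12)) - 2608)*1849 = ((34 + 8736) - 2608)*1849 = (8770 - 2608)*1849 = 6162*1849 = 11393538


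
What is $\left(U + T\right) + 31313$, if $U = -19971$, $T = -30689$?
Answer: $-19347$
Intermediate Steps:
$\left(U + T\right) + 31313 = \left(-19971 - 30689\right) + 31313 = -50660 + 31313 = -19347$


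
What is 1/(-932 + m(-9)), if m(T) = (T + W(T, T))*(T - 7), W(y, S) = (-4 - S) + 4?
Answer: -1/932 ≈ -0.0010730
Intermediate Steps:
W(y, S) = -S
m(T) = 0 (m(T) = (T - T)*(T - 7) = 0*(-7 + T) = 0)
1/(-932 + m(-9)) = 1/(-932 + 0) = 1/(-932) = -1/932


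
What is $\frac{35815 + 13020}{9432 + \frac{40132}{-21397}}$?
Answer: $\frac{1044922495}{201776372} \approx 5.1786$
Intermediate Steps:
$\frac{35815 + 13020}{9432 + \frac{40132}{-21397}} = \frac{48835}{9432 + 40132 \left(- \frac{1}{21397}\right)} = \frac{48835}{9432 - \frac{40132}{21397}} = \frac{48835}{\frac{201776372}{21397}} = 48835 \cdot \frac{21397}{201776372} = \frac{1044922495}{201776372}$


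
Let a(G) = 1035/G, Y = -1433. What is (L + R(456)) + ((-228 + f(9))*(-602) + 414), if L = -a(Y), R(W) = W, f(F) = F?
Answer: 190171599/1433 ≈ 1.3271e+5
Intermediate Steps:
L = 1035/1433 (L = -1035/(-1433) = -1035*(-1)/1433 = -1*(-1035/1433) = 1035/1433 ≈ 0.72226)
(L + R(456)) + ((-228 + f(9))*(-602) + 414) = (1035/1433 + 456) + ((-228 + 9)*(-602) + 414) = 654483/1433 + (-219*(-602) + 414) = 654483/1433 + (131838 + 414) = 654483/1433 + 132252 = 190171599/1433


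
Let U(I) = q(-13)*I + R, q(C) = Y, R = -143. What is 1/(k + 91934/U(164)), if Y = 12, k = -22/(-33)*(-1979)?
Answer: -5475/6947548 ≈ -0.00078805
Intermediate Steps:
k = -3958/3 (k = -22*(-1/33)*(-1979) = (⅔)*(-1979) = -3958/3 ≈ -1319.3)
q(C) = 12
U(I) = -143 + 12*I (U(I) = 12*I - 143 = -143 + 12*I)
1/(k + 91934/U(164)) = 1/(-3958/3 + 91934/(-143 + 12*164)) = 1/(-3958/3 + 91934/(-143 + 1968)) = 1/(-3958/3 + 91934/1825) = 1/(-6947548/5475) = -5475/6947548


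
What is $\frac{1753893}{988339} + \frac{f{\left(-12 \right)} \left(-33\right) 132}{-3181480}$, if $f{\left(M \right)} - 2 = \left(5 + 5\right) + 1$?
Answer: $\frac{1408985790633}{786095190430} \approx 1.7924$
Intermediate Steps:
$f{\left(M \right)} = 13$ ($f{\left(M \right)} = 2 + \left(\left(5 + 5\right) + 1\right) = 2 + \left(10 + 1\right) = 2 + 11 = 13$)
$\frac{1753893}{988339} + \frac{f{\left(-12 \right)} \left(-33\right) 132}{-3181480} = \frac{1753893}{988339} + \frac{13 \left(-33\right) 132}{-3181480} = 1753893 \cdot \frac{1}{988339} + \left(-429\right) 132 \left(- \frac{1}{3181480}\right) = \frac{1753893}{988339} - - \frac{14157}{795370} = \frac{1753893}{988339} + \frac{14157}{795370} = \frac{1408985790633}{786095190430}$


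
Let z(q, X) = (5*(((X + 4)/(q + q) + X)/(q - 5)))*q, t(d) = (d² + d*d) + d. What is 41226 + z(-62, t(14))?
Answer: 2886977/67 ≈ 43089.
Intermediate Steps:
t(d) = d + 2*d² (t(d) = (d² + d²) + d = 2*d² + d = d + 2*d²)
z(q, X) = 5*q*(X + (4 + X)/(2*q))/(-5 + q) (z(q, X) = (5*(((4 + X)/((2*q)) + X)/(-5 + q)))*q = (5*(((4 + X)*(1/(2*q)) + X)/(-5 + q)))*q = (5*(((4 + X)/(2*q) + X)/(-5 + q)))*q = (5*((X + (4 + X)/(2*q))/(-5 + q)))*q = (5*(X + (4 + X)/(2*q))/(-5 + q))*q = 5*q*(X + (4 + X)/(2*q))/(-5 + q))
41226 + z(-62, t(14)) = 41226 + 5*(4 + 14*(1 + 2*14) + 2*(14*(1 + 2*14))*(-62))/(2*(-5 - 62)) = 41226 + (5/2)*(4 + 14*(1 + 28) + 2*(14*(1 + 28))*(-62))/(-67) = 41226 + (5/2)*(-1/67)*(4 + 14*29 + 2*(14*29)*(-62)) = 41226 + (5/2)*(-1/67)*(4 + 406 + 2*406*(-62)) = 41226 + (5/2)*(-1/67)*(4 + 406 - 50344) = 41226 + (5/2)*(-1/67)*(-49934) = 41226 + 124835/67 = 2886977/67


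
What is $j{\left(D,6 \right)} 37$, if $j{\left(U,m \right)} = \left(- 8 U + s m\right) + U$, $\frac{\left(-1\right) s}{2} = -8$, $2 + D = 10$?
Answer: $1480$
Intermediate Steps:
$D = 8$ ($D = -2 + 10 = 8$)
$s = 16$ ($s = \left(-2\right) \left(-8\right) = 16$)
$j{\left(U,m \right)} = - 7 U + 16 m$ ($j{\left(U,m \right)} = \left(- 8 U + 16 m\right) + U = - 7 U + 16 m$)
$j{\left(D,6 \right)} 37 = \left(\left(-7\right) 8 + 16 \cdot 6\right) 37 = \left(-56 + 96\right) 37 = 40 \cdot 37 = 1480$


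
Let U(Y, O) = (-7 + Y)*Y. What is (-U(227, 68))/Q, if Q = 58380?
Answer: -2497/2919 ≈ -0.85543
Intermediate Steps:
U(Y, O) = Y*(-7 + Y)
(-U(227, 68))/Q = -227*(-7 + 227)/58380 = -227*220*(1/58380) = -1*49940*(1/58380) = -49940*1/58380 = -2497/2919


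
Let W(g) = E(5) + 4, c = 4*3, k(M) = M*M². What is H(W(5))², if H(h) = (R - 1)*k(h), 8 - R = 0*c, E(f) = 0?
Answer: 200704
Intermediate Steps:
k(M) = M³
c = 12
R = 8 (R = 8 - 0*12 = 8 - 1*0 = 8 + 0 = 8)
W(g) = 4 (W(g) = 0 + 4 = 4)
H(h) = 7*h³ (H(h) = (8 - 1)*h³ = 7*h³)
H(W(5))² = (7*4³)² = (7*64)² = 448² = 200704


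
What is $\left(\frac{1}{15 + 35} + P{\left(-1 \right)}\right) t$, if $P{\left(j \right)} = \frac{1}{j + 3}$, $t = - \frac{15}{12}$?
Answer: $- \frac{13}{20} \approx -0.65$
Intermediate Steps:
$t = - \frac{5}{4}$ ($t = \left(-15\right) \frac{1}{12} = - \frac{5}{4} \approx -1.25$)
$P{\left(j \right)} = \frac{1}{3 + j}$
$\left(\frac{1}{15 + 35} + P{\left(-1 \right)}\right) t = \left(\frac{1}{15 + 35} + \frac{1}{3 - 1}\right) \left(- \frac{5}{4}\right) = \left(\frac{1}{50} + \frac{1}{2}\right) \left(- \frac{5}{4}\right) = \frac{13}{25} \left(- \frac{5}{4}\right) = - \frac{13}{20}$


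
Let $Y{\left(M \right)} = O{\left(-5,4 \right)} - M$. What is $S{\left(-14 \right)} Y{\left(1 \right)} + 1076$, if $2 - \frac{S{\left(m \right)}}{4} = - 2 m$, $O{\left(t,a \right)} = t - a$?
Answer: $2116$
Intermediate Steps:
$Y{\left(M \right)} = -9 - M$ ($Y{\left(M \right)} = \left(-5 - 4\right) - M = -9 - M$)
$S{\left(m \right)} = 8 + 8 m$ ($S{\left(m \right)} = 8 - 4 \left(- 2 m\right) = 8 + 8 m$)
$S{\left(-14 \right)} Y{\left(1 \right)} + 1076 = \left(8 + 8 \left(-14\right)\right) \left(-9 - 1\right) + 1076 = \left(8 - 112\right) \left(-9 - 1\right) + 1076 = \left(-104\right) \left(-10\right) + 1076 = 1040 + 1076 = 2116$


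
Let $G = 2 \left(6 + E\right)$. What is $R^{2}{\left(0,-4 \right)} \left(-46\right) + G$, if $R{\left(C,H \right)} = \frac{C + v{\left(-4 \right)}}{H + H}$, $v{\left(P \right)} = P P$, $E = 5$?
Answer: $-162$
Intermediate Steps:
$v{\left(P \right)} = P^{2}$
$G = 22$ ($G = 2 \left(6 + 5\right) = 2 \cdot 11 = 22$)
$R{\left(C,H \right)} = \frac{16 + C}{2 H}$ ($R{\left(C,H \right)} = \frac{C + \left(-4\right)^{2}}{H + H} = \frac{C + 16}{2 H} = \left(16 + C\right) \frac{1}{2 H} = \frac{16 + C}{2 H}$)
$R^{2}{\left(0,-4 \right)} \left(-46\right) + G = \left(\frac{16 + 0}{2 \left(-4\right)}\right)^{2} \left(-46\right) + 22 = \left(\frac{1}{2} \left(- \frac{1}{4}\right) 16\right)^{2} \left(-46\right) + 22 = \left(-2\right)^{2} \left(-46\right) + 22 = 4 \left(-46\right) + 22 = -184 + 22 = -162$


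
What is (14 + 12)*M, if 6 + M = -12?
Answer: -468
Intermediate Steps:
M = -18 (M = -6 - 12 = -18)
(14 + 12)*M = (14 + 12)*(-18) = 26*(-18) = -468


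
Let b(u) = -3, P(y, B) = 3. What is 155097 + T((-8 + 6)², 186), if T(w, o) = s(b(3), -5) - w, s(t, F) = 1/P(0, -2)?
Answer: 465280/3 ≈ 1.5509e+5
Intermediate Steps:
s(t, F) = ⅓ (s(t, F) = 1/3 = ⅓)
T(w, o) = ⅓ - w
155097 + T((-8 + 6)², 186) = 155097 + (⅓ - (-8 + 6)²) = 155097 + (⅓ - 1*(-2)²) = 155097 + (⅓ - 1*4) = 155097 + (⅓ - 4) = 155097 - 11/3 = 465280/3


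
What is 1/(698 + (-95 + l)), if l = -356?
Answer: 1/247 ≈ 0.0040486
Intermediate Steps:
1/(698 + (-95 + l)) = 1/(698 + (-95 - 356)) = 1/(698 - 451) = 1/247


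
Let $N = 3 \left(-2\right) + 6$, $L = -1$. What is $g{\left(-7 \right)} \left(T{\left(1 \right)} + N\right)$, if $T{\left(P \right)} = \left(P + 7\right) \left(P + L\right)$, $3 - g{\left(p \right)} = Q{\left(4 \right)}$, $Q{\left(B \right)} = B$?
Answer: $0$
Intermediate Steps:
$g{\left(p \right)} = -1$ ($g{\left(p \right)} = 3 - 4 = -1$)
$N = 0$ ($N = -6 + 6 = 0$)
$T{\left(P \right)} = \left(-1 + P\right) \left(7 + P\right)$ ($T{\left(P \right)} = \left(P + 7\right) \left(P - 1\right) = \left(7 + P\right) \left(-1 + P\right) = \left(-1 + P\right) \left(7 + P\right)$)
$g{\left(-7 \right)} \left(T{\left(1 \right)} + N\right) = - (\left(-7 + 1^{2} + 6 \cdot 1\right) + 0) = - (\left(-7 + 1 + 6\right) + 0) = - (0 + 0) = \left(-1\right) 0 = 0$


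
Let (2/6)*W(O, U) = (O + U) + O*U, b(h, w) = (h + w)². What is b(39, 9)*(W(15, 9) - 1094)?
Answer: -1421568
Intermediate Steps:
W(O, U) = 3*O + 3*U + 3*O*U (W(O, U) = 3*((O + U) + O*U) = 3*(O + U + O*U) = 3*O + 3*U + 3*O*U)
b(39, 9)*(W(15, 9) - 1094) = (39 + 9)²*((3*15 + 3*9 + 3*15*9) - 1094) = 48²*((45 + 27 + 405) - 1094) = 2304*(477 - 1094) = 2304*(-617) = -1421568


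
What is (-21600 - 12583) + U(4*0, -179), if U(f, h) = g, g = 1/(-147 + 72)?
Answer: -2563726/75 ≈ -34183.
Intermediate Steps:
g = -1/75 (g = 1/(-75) = -1/75 ≈ -0.013333)
U(f, h) = -1/75
(-21600 - 12583) + U(4*0, -179) = (-21600 - 12583) - 1/75 = -34183 - 1/75 = -2563726/75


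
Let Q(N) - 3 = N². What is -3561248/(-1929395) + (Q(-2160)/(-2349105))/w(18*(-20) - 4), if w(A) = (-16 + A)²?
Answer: 80533643063991721/43631436543266000 ≈ 1.8458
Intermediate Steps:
Q(N) = 3 + N²
-3561248/(-1929395) + (Q(-2160)/(-2349105))/w(18*(-20) - 4) = -3561248/(-1929395) + ((3 + (-2160)²)/(-2349105))/((-16 + (18*(-20) - 4))²) = -3561248*(-1/1929395) + ((3 + 4665600)*(-1/2349105))/((-16 + (-360 - 4))²) = 3561248/1929395 + (4665603*(-1/2349105))/((-16 - 364)²) = 3561248/1929395 - 1555201/(783035*((-380)²)) = 3561248/1929395 - 1555201/783035/144400 = 3561248/1929395 - 1555201/783035*1/144400 = 3561248/1929395 - 1555201/113070254000 = 80533643063991721/43631436543266000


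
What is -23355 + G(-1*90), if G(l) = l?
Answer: -23445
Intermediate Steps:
-23355 + G(-1*90) = -23355 - 1*90 = -23355 - 90 = -23445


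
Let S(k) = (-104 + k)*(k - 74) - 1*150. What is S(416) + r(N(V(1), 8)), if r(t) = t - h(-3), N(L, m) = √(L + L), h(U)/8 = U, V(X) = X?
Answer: 106578 + √2 ≈ 1.0658e+5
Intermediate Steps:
h(U) = 8*U
S(k) = -150 + (-104 + k)*(-74 + k) (S(k) = (-104 + k)*(-74 + k) - 150 = -150 + (-104 + k)*(-74 + k))
N(L, m) = √2*√L (N(L, m) = √(2*L) = √2*√L)
r(t) = 24 + t (r(t) = t - 8*(-3) = t - 1*(-24) = t + 24 = 24 + t)
S(416) + r(N(V(1), 8)) = (7546 + 416² - 178*416) + (24 + √2*√1) = (7546 + 173056 - 74048) + (24 + √2*1) = 106554 + (24 + √2) = 106578 + √2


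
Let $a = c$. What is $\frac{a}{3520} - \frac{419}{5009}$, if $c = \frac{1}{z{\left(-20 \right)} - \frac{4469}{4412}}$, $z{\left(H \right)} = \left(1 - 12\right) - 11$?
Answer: $- \frac{37442772687}{447549341360} \approx -0.083662$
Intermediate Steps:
$z{\left(H \right)} = -22$ ($z{\left(H \right)} = -11 - 11 = -22$)
$c = - \frac{4412}{101533}$ ($c = \frac{1}{-22 - \frac{4469}{4412}} = \frac{1}{- \frac{101533}{4412}} = - \frac{4412}{101533} \approx -0.043454$)
$a = - \frac{4412}{101533} \approx -0.043454$
$\frac{a}{3520} - \frac{419}{5009} = - \frac{4412}{101533 \cdot 3520} - \frac{419}{5009} = \left(- \frac{4412}{101533}\right) \frac{1}{3520} - \frac{419}{5009} = - \frac{1103}{89349040} - \frac{419}{5009} = - \frac{37442772687}{447549341360}$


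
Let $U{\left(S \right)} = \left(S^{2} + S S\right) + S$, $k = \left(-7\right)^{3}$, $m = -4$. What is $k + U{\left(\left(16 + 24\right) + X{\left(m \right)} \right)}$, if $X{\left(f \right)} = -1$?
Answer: $2738$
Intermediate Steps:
$k = -343$
$U{\left(S \right)} = S + 2 S^{2}$ ($U{\left(S \right)} = \left(S^{2} + S^{2}\right) + S = 2 S^{2} + S = S + 2 S^{2}$)
$k + U{\left(\left(16 + 24\right) + X{\left(m \right)} \right)} = -343 + \left(\left(16 + 24\right) - 1\right) \left(1 + 2 \left(\left(16 + 24\right) - 1\right)\right) = -343 + \left(40 - 1\right) \left(1 + 2 \left(40 - 1\right)\right) = -343 + 39 \left(1 + 2 \cdot 39\right) = -343 + 39 \left(1 + 78\right) = -343 + 39 \cdot 79 = -343 + 3081 = 2738$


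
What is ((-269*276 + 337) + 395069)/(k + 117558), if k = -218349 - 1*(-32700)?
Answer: -107054/22697 ≈ -4.7167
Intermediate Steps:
k = -185649 (k = -218349 + 32700 = -185649)
((-269*276 + 337) + 395069)/(k + 117558) = ((-269*276 + 337) + 395069)/(-185649 + 117558) = ((-74244 + 337) + 395069)/(-68091) = (-73907 + 395069)*(-1/68091) = 321162*(-1/68091) = -107054/22697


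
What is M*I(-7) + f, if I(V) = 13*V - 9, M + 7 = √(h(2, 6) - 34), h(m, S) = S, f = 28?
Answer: 728 - 200*I*√7 ≈ 728.0 - 529.15*I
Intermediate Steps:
M = -7 + 2*I*√7 (M = -7 + √(6 - 34) = -7 + √(-28) = -7 + 2*I*√7 ≈ -7.0 + 5.2915*I)
I(V) = -9 + 13*V
M*I(-7) + f = (-7 + 2*I*√7)*(-9 + 13*(-7)) + 28 = (-7 + 2*I*√7)*(-9 - 91) + 28 = (-7 + 2*I*√7)*(-100) + 28 = (700 - 200*I*√7) + 28 = 728 - 200*I*√7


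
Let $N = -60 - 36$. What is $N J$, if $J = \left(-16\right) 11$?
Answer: $16896$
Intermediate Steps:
$J = -176$
$N = -96$
$N J = \left(-96\right) \left(-176\right) = 16896$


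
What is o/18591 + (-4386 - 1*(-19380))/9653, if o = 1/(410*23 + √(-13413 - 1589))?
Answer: 252982703795401/162867949231077 - I*√15002/1653481718082 ≈ 1.5533 - 7.4076e-11*I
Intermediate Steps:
o = 1/(9430 + I*√15002) (o = 1/(9430 + √(-15002)) = 1/(9430 + I*√15002) ≈ 0.00010603 - 1.377e-6*I)
o/18591 + (-4386 - 1*(-19380))/9653 = (4715/44469951 - I*√15002/88939902)/18591 + (-4386 - 1*(-19380))/9653 = (4715/44469951 - I*√15002/88939902)*(1/18591) + (-4386 + 19380)*(1/9653) = (4715/826740859041 - I*√15002/1653481718082) + 14994*(1/9653) = (4715/826740859041 - I*√15002/1653481718082) + 306/197 = 252982703795401/162867949231077 - I*√15002/1653481718082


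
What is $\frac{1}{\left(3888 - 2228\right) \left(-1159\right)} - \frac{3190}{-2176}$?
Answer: $\frac{767170803}{523311680} \approx 1.466$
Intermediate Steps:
$\frac{1}{\left(3888 - 2228\right) \left(-1159\right)} - \frac{3190}{-2176} = \frac{1}{3888 - 2228} \left(- \frac{1}{1159}\right) - - \frac{1595}{1088} = \frac{1}{3888 - 2228} \left(- \frac{1}{1159}\right) + \frac{1595}{1088} = \frac{1}{1660} \left(- \frac{1}{1159}\right) + \frac{1595}{1088} = - \frac{1}{1923940} + \frac{1595}{1088} = \frac{767170803}{523311680}$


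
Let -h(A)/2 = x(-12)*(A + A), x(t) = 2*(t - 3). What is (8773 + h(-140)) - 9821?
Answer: -17848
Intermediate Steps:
x(t) = -6 + 2*t (x(t) = 2*(-3 + t) = -6 + 2*t)
h(A) = 120*A (h(A) = -2*(-6 + 2*(-12))*(A + A) = -2*(-6 - 24)*2*A = -(-60)*2*A = -(-120)*A = 120*A)
(8773 + h(-140)) - 9821 = (8773 + 120*(-140)) - 9821 = (8773 - 16800) - 9821 = -8027 - 9821 = -17848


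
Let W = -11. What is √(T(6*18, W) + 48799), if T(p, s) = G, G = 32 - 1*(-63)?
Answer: √48894 ≈ 221.12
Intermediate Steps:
G = 95 (G = 32 + 63 = 95)
T(p, s) = 95
√(T(6*18, W) + 48799) = √(95 + 48799) = √48894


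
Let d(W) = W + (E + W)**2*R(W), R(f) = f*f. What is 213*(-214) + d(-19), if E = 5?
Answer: 25155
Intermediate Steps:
R(f) = f**2
d(W) = W + W**2*(5 + W)**2 (d(W) = W + (5 + W)**2*W**2 = W + W**2*(5 + W)**2)
213*(-214) + d(-19) = 213*(-214) - 19*(1 - 19*(5 - 19)**2) = -45582 - 19*(1 - 19*(-14)**2) = -45582 - 19*(1 - 19*196) = -45582 - 19*(1 - 3724) = -45582 - 19*(-3723) = -45582 + 70737 = 25155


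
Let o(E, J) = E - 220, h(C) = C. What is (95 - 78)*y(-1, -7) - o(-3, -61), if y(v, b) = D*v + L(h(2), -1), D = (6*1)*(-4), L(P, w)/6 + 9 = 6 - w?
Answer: 427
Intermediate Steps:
L(P, w) = -18 - 6*w (L(P, w) = -54 + 6*(6 - w) = -54 + (36 - 6*w) = -18 - 6*w)
D = -24 (D = 6*(-4) = -24)
o(E, J) = -220 + E
y(v, b) = -12 - 24*v (y(v, b) = -24*v + (-18 - 6*(-1)) = -24*v + (-18 + 6) = -24*v - 12 = -12 - 24*v)
(95 - 78)*y(-1, -7) - o(-3, -61) = (95 - 78)*(-12 - 24*(-1)) - (-220 - 3) = 17*(-12 + 24) - 1*(-223) = 17*12 + 223 = 204 + 223 = 427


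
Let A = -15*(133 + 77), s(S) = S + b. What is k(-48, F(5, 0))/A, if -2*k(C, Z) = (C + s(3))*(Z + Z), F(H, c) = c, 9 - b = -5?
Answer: 0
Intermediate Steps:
b = 14 (b = 9 - 1*(-5) = 9 + 5 = 14)
s(S) = 14 + S (s(S) = S + 14 = 14 + S)
k(C, Z) = -Z*(17 + C) (k(C, Z) = -(C + (14 + 3))*(Z + Z)/2 = -(C + 17)*2*Z/2 = -(17 + C)*2*Z/2 = -Z*(17 + C))
A = -3150 (A = -15*210 = -3150)
k(-48, F(5, 0))/A = -1*0*(17 - 48)/(-3150) = -1*0*(-31)*(-1/3150) = 0*(-1/3150) = 0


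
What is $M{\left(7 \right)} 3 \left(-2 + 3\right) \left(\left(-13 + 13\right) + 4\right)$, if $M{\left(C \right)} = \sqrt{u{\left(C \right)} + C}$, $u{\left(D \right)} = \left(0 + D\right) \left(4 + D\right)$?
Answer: $24 \sqrt{21} \approx 109.98$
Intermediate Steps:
$u{\left(D \right)} = D \left(4 + D\right)$
$M{\left(C \right)} = \sqrt{C + C \left(4 + C\right)}$ ($M{\left(C \right)} = \sqrt{C \left(4 + C\right) + C} = \sqrt{C + C \left(4 + C\right)}$)
$M{\left(7 \right)} 3 \left(-2 + 3\right) \left(\left(-13 + 13\right) + 4\right) = \sqrt{7 \left(5 + 7\right)} 3 \left(-2 + 3\right) \left(\left(-13 + 13\right) + 4\right) = \sqrt{7 \cdot 12} \cdot 3 \cdot 1 \left(0 + 4\right) = \sqrt{84} \cdot 3 \cdot 4 = 2 \sqrt{21} \cdot 3 \cdot 4 = 6 \sqrt{21} \cdot 4 = 24 \sqrt{21}$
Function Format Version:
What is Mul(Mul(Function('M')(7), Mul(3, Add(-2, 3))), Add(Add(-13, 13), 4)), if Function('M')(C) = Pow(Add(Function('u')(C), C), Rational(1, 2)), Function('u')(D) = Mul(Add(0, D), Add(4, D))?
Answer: Mul(24, Pow(21, Rational(1, 2))) ≈ 109.98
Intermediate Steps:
Function('u')(D) = Mul(D, Add(4, D))
Function('M')(C) = Pow(Add(C, Mul(C, Add(4, C))), Rational(1, 2)) (Function('M')(C) = Pow(Add(Mul(C, Add(4, C)), C), Rational(1, 2)) = Pow(Add(C, Mul(C, Add(4, C))), Rational(1, 2)))
Mul(Mul(Function('M')(7), Mul(3, Add(-2, 3))), Add(Add(-13, 13), 4)) = Mul(Mul(Pow(Mul(7, Add(5, 7)), Rational(1, 2)), Mul(3, Add(-2, 3))), Add(Add(-13, 13), 4)) = Mul(Mul(Pow(Mul(7, 12), Rational(1, 2)), Mul(3, 1)), Add(0, 4)) = Mul(Mul(Pow(84, Rational(1, 2)), 3), 4) = Mul(Mul(Mul(2, Pow(21, Rational(1, 2))), 3), 4) = Mul(Mul(6, Pow(21, Rational(1, 2))), 4) = Mul(24, Pow(21, Rational(1, 2)))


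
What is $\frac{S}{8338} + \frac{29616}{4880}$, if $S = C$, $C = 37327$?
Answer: $\frac{26818373}{2543090} \approx 10.546$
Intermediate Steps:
$S = 37327$
$\frac{S}{8338} + \frac{29616}{4880} = \frac{37327}{8338} + \frac{29616}{4880} = 37327 \cdot \frac{1}{8338} + 29616 \cdot \frac{1}{4880} = \frac{37327}{8338} + \frac{1851}{305} = \frac{26818373}{2543090}$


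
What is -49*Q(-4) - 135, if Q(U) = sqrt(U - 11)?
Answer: -135 - 49*I*sqrt(15) ≈ -135.0 - 189.78*I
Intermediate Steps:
Q(U) = sqrt(-11 + U)
-49*Q(-4) - 135 = -49*sqrt(-11 - 4) - 135 = -49*I*sqrt(15) - 135 = -135 - 49*I*sqrt(15)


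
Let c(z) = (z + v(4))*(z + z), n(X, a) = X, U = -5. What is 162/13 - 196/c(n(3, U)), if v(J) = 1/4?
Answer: 94/39 ≈ 2.4103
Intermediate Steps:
v(J) = ¼
c(z) = 2*z*(¼ + z) (c(z) = (z + ¼)*(z + z) = (¼ + z)*(2*z) = 2*z*(¼ + z))
162/13 - 196/c(n(3, U)) = 162/13 - 196*2/(3*(1 + 4*3)) = 162*(1/13) - 196*2/(3*(1 + 12)) = 162/13 - 196/((½)*3*13) = 162/13 - 196/39/2 = 162/13 - 196*2/39 = 162/13 - 392/39 = 94/39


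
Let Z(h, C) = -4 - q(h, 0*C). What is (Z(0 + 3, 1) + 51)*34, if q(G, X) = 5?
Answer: 1428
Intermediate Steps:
Z(h, C) = -9 (Z(h, C) = -4 - 1*5 = -4 - 5 = -9)
(Z(0 + 3, 1) + 51)*34 = (-9 + 51)*34 = 42*34 = 1428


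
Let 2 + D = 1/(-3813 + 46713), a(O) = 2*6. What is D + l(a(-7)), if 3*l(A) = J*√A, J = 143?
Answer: -85799/42900 + 286*√3/3 ≈ 163.12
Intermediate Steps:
a(O) = 12
l(A) = 143*√A/3 (l(A) = (143*√A)/3 = 143*√A/3)
D = -85799/42900 (D = -2 + 1/(-3813 + 46713) = -2 + 1/42900 = -85799/42900 ≈ -2.0000)
D + l(a(-7)) = -85799/42900 + 143*√12/3 = -85799/42900 + 143*(2*√3)/3 = -85799/42900 + 286*√3/3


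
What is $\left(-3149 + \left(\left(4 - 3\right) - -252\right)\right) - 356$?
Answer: $-3252$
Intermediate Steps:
$\left(-3149 + \left(\left(4 - 3\right) - -252\right)\right) - 356 = \left(-3149 + \left(\left(4 - 3\right) + 252\right)\right) - 356 = \left(-3149 + \left(1 + 252\right)\right) - 356 = \left(-3149 + 253\right) - 356 = -2896 - 356 = -3252$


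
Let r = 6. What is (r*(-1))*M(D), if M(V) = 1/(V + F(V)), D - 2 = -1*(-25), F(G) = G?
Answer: -⅑ ≈ -0.11111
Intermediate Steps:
D = 27 (D = 2 - 1*(-25) = 2 + 25 = 27)
M(V) = 1/(2*V) (M(V) = 1/(V + V) = 1/(2*V))
(r*(-1))*M(D) = (6*(-1))*((½)/27) = -3/27 = -6*1/54 = -⅑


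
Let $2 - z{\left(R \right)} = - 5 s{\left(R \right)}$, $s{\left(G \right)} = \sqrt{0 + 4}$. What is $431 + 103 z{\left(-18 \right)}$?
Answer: $1667$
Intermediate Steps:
$s{\left(G \right)} = 2$ ($s{\left(G \right)} = \sqrt{4} = 2$)
$z{\left(R \right)} = 12$ ($z{\left(R \right)} = 2 - \left(-5\right) 2 = 2 - -10 = 2 + 10 = 12$)
$431 + 103 z{\left(-18 \right)} = 431 + 103 \cdot 12 = 431 + 1236 = 1667$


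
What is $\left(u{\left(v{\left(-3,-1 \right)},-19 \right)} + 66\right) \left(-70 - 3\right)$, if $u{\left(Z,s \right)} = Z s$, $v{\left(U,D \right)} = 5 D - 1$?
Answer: $-13140$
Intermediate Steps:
$v{\left(U,D \right)} = -1 + 5 D$
$\left(u{\left(v{\left(-3,-1 \right)},-19 \right)} + 66\right) \left(-70 - 3\right) = \left(\left(-1 + 5 \left(-1\right)\right) \left(-19\right) + 66\right) \left(-70 - 3\right) = \left(\left(-1 - 5\right) \left(-19\right) + 66\right) \left(-70 - 3\right) = \left(\left(-6\right) \left(-19\right) + 66\right) \left(-73\right) = \left(114 + 66\right) \left(-73\right) = 180 \left(-73\right) = -13140$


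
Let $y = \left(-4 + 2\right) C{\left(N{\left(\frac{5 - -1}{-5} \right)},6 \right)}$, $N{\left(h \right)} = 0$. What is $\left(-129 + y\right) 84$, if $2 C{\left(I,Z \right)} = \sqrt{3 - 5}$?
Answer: $-10836 - 84 i \sqrt{2} \approx -10836.0 - 118.79 i$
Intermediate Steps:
$C{\left(I,Z \right)} = \frac{i \sqrt{2}}{2}$ ($C{\left(I,Z \right)} = \frac{\sqrt{3 - 5}}{2} = \frac{\sqrt{-2}}{2} = \frac{i \sqrt{2}}{2}$)
$y = - i \sqrt{2}$ ($y = \left(-4 + 2\right) \frac{i \sqrt{2}}{2} = - 2 \frac{i \sqrt{2}}{2} = - i \sqrt{2} \approx - 1.4142 i$)
$\left(-129 + y\right) 84 = \left(-129 - i \sqrt{2}\right) 84 = -10836 - 84 i \sqrt{2}$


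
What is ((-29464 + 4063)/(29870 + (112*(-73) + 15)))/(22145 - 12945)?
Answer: -25401/199722800 ≈ -0.00012718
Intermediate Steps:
((-29464 + 4063)/(29870 + (112*(-73) + 15)))/(22145 - 12945) = -25401/(29870 + (-8176 + 15))/9200 = -25401/(29870 - 8161)*(1/9200) = -25401/21709*(1/9200) = -25401*1/21709*(1/9200) = -25401/21709*1/9200 = -25401/199722800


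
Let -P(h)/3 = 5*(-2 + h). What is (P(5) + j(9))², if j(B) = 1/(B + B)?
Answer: 654481/324 ≈ 2020.0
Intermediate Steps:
P(h) = 30 - 15*h (P(h) = -15*(-2 + h) = -3*(-10 + 5*h) = 30 - 15*h)
j(B) = 1/(2*B)
(P(5) + j(9))² = ((30 - 15*5) + (½)/9)² = ((30 - 75) + (½)*(⅑))² = (-45 + 1/18)² = (-809/18)² = 654481/324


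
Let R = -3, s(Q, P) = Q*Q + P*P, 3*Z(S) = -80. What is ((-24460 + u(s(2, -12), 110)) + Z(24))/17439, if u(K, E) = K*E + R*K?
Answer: -25952/52317 ≈ -0.49605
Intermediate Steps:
Z(S) = -80/3 (Z(S) = (1/3)*(-80) = -80/3)
s(Q, P) = P**2 + Q**2 (s(Q, P) = Q**2 + P**2 = P**2 + Q**2)
u(K, E) = -3*K + E*K (u(K, E) = K*E - 3*K = E*K - 3*K = -3*K + E*K)
((-24460 + u(s(2, -12), 110)) + Z(24))/17439 = ((-24460 + ((-12)**2 + 2**2)*(-3 + 110)) - 80/3)/17439 = ((-24460 + (144 + 4)*107) - 80/3)*(1/17439) = ((-24460 + 148*107) - 80/3)*(1/17439) = ((-24460 + 15836) - 80/3)*(1/17439) = (-8624 - 80/3)*(1/17439) = -25952/3*1/17439 = -25952/52317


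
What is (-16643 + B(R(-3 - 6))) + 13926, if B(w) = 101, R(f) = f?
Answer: -2616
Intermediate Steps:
(-16643 + B(R(-3 - 6))) + 13926 = (-16643 + 101) + 13926 = -16542 + 13926 = -2616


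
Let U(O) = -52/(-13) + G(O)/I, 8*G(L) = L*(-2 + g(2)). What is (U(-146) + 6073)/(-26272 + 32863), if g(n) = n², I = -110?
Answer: 445671/483340 ≈ 0.92206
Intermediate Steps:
G(L) = L/4 (G(L) = (L*(-2 + 2²))/8 = (L*(-2 + 4))/8 = (L*2)/8 = (2*L)/8 = L/4)
U(O) = 4 - O/440 (U(O) = -52/(-13) + (O/4)/(-110) = -52*(-1/13) + (O/4)*(-1/110) = 4 - O/440)
(U(-146) + 6073)/(-26272 + 32863) = ((4 - 1/440*(-146)) + 6073)/(-26272 + 32863) = ((4 + 73/220) + 6073)/6591 = (953/220 + 6073)*(1/6591) = (1337013/220)*(1/6591) = 445671/483340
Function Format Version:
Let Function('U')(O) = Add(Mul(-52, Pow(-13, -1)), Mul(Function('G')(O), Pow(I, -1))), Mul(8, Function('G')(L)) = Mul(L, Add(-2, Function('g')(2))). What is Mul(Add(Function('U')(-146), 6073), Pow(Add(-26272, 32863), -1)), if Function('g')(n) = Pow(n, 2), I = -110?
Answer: Rational(445671, 483340) ≈ 0.92206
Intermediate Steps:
Function('G')(L) = Mul(Rational(1, 4), L) (Function('G')(L) = Mul(Rational(1, 8), Mul(L, Add(-2, Pow(2, 2)))) = Mul(Rational(1, 8), Mul(L, Add(-2, 4))) = Mul(Rational(1, 8), Mul(L, 2)) = Mul(Rational(1, 8), Mul(2, L)) = Mul(Rational(1, 4), L))
Function('U')(O) = Add(4, Mul(Rational(-1, 440), O)) (Function('U')(O) = Add(Mul(-52, Pow(-13, -1)), Mul(Mul(Rational(1, 4), O), Pow(-110, -1))) = Add(Mul(-52, Rational(-1, 13)), Mul(Mul(Rational(1, 4), O), Rational(-1, 110))) = Add(4, Mul(Rational(-1, 440), O)))
Mul(Add(Function('U')(-146), 6073), Pow(Add(-26272, 32863), -1)) = Mul(Add(Add(4, Mul(Rational(-1, 440), -146)), 6073), Pow(Add(-26272, 32863), -1)) = Mul(Add(Add(4, Rational(73, 220)), 6073), Pow(6591, -1)) = Mul(Add(Rational(953, 220), 6073), Rational(1, 6591)) = Mul(Rational(1337013, 220), Rational(1, 6591)) = Rational(445671, 483340)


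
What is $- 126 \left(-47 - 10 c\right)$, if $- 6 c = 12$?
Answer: $3402$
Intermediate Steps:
$c = -2$ ($c = \left(- \frac{1}{6}\right) 12 = -2$)
$- 126 \left(-47 - 10 c\right) = - 126 \left(-47 - -20\right) = - 126 \left(-47 + 20\right) = \left(-126\right) \left(-27\right) = 3402$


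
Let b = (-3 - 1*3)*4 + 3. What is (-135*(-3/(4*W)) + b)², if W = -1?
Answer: 239121/16 ≈ 14945.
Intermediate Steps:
b = -21 (b = (-3 - 3)*4 + 3 = -6*4 + 3 = -24 + 3 = -21)
(-135*(-3/(4*W)) + b)² = (-135/((-1*(-4))*(2/6)) - 21)² = (-135/(4*(2*(⅙))) - 21)² = (-135/(4*(⅓)) - 21)² = (-135/4/3 - 21)² = (-135*¾ - 21)² = (-405/4 - 21)² = (-489/4)² = 239121/16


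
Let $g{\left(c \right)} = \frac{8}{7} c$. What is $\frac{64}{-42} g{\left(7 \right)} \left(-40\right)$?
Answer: $\frac{10240}{21} \approx 487.62$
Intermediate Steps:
$g{\left(c \right)} = \frac{8 c}{7}$ ($g{\left(c \right)} = 8 \cdot \frac{1}{7} c = \frac{8 c}{7}$)
$\frac{64}{-42} g{\left(7 \right)} \left(-40\right) = \frac{64}{-42} \cdot \frac{8}{7} \cdot 7 \left(-40\right) = 64 \left(- \frac{1}{42}\right) 8 \left(-40\right) = \left(- \frac{32}{21}\right) 8 \left(-40\right) = \left(- \frac{256}{21}\right) \left(-40\right) = \frac{10240}{21}$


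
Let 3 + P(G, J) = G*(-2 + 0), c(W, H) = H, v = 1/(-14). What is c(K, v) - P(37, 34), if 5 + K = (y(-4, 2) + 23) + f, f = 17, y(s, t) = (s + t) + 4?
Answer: 1077/14 ≈ 76.929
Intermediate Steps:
y(s, t) = 4 + s + t
v = -1/14 ≈ -0.071429
K = 37 (K = -5 + (((4 - 4 + 2) + 23) + 17) = -5 + ((2 + 23) + 17) = -5 + (25 + 17) = -5 + 42 = 37)
P(G, J) = -3 - 2*G (P(G, J) = -3 + G*(-2 + 0) = -3 + G*(-2) = -3 - 2*G)
c(K, v) - P(37, 34) = -1/14 - (-3 - 2*37) = -1/14 - (-3 - 74) = -1/14 - 1*(-77) = -1/14 + 77 = 1077/14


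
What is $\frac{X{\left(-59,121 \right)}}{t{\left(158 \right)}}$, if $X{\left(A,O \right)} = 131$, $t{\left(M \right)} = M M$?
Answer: $\frac{131}{24964} \approx 0.0052476$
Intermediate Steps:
$t{\left(M \right)} = M^{2}$
$\frac{X{\left(-59,121 \right)}}{t{\left(158 \right)}} = \frac{131}{158^{2}} = \frac{131}{24964}$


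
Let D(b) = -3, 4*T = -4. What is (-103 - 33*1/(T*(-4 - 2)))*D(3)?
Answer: 651/2 ≈ 325.50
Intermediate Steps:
T = -1 (T = (¼)*(-4) = -1)
(-103 - 33*1/(T*(-4 - 2)))*D(3) = (-103 - 33*(-1/(-4 - 2)))*(-3) = (-103 - 33/((-1*(-6))))*(-3) = (-103 - 33/6)*(-3) = (-103 - 33*⅙)*(-3) = (-103 - 11/2)*(-3) = -217/2*(-3) = 651/2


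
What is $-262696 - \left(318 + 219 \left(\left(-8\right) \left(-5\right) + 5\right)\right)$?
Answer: $-272869$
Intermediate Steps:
$-262696 - \left(318 + 219 \left(\left(-8\right) \left(-5\right) + 5\right)\right) = -262696 - \left(318 + 219 \left(40 + 5\right)\right) = -262696 - \left(318 + 219 \cdot 45\right) = -262696 - \left(318 + 9855\right) = -262696 - 10173 = -272869$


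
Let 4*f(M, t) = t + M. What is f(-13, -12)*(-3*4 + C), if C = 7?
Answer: 125/4 ≈ 31.250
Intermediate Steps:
f(M, t) = M/4 + t/4 (f(M, t) = (t + M)/4 = (M + t)/4 = M/4 + t/4)
f(-13, -12)*(-3*4 + C) = ((¼)*(-13) + (¼)*(-12))*(-3*4 + 7) = (-13/4 - 3)*(-12 + 7) = -25/4*(-5) = 125/4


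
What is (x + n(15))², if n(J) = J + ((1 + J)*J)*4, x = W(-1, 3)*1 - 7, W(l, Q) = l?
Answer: 935089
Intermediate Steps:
x = -8 (x = -1*1 - 7 = -1 - 7 = -8)
n(J) = J + 4*J*(1 + J) (n(J) = J + (J*(1 + J))*4 = J + 4*J*(1 + J))
(x + n(15))² = (-8 + 15*(5 + 4*15))² = (-8 + 15*(5 + 60))² = (-8 + 15*65)² = (-8 + 975)² = 967² = 935089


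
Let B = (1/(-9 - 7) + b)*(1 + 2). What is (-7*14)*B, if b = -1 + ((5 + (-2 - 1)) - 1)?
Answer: 147/8 ≈ 18.375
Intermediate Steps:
b = 0 (b = -1 + ((5 - 3) - 1) = -1 + (2 - 1) = -1 + 1 = 0)
B = -3/16 (B = (1/(-9 - 7) + 0)*(1 + 2) = (1/(-16) + 0)*3 = (-1/16 + 0)*3 = -1/16*3 = -3/16 ≈ -0.18750)
(-7*14)*B = -7*14*(-3/16) = -98*(-3/16) = 147/8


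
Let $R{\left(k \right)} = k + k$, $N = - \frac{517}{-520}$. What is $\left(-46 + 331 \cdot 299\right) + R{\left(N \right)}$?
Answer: $\frac{25720497}{260} \approx 98925.0$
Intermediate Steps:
$N = \frac{517}{520}$ ($N = \left(-517\right) \left(- \frac{1}{520}\right) = \frac{517}{520} \approx 0.99423$)
$R{\left(k \right)} = 2 k$
$\left(-46 + 331 \cdot 299\right) + R{\left(N \right)} = \left(-46 + 331 \cdot 299\right) + 2 \cdot \frac{517}{520} = \left(-46 + 98969\right) + \frac{517}{260} = 98923 + \frac{517}{260} = \frac{25720497}{260}$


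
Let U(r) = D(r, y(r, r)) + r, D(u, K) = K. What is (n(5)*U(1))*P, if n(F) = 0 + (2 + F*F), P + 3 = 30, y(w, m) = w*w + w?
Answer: 2187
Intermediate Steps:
y(w, m) = w + w**2 (y(w, m) = w**2 + w = w + w**2)
P = 27 (P = -3 + 30 = 27)
n(F) = 2 + F**2 (n(F) = 0 + (2 + F**2) = 2 + F**2)
U(r) = r + r*(1 + r) (U(r) = r*(1 + r) + r = r + r*(1 + r))
(n(5)*U(1))*P = ((2 + 5**2)*(1*(2 + 1)))*27 = ((2 + 25)*(1*3))*27 = (27*3)*27 = 81*27 = 2187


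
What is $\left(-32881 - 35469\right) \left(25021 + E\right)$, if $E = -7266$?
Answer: $-1213554250$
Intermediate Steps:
$\left(-32881 - 35469\right) \left(25021 + E\right) = \left(-32881 - 35469\right) \left(25021 - 7266\right) = \left(-68350\right) 17755 = -1213554250$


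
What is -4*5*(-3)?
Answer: 60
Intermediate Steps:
-4*5*(-3) = -20*(-3) = 60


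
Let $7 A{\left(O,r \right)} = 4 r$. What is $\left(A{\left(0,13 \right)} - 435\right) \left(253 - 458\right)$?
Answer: $\frac{613565}{7} \approx 87652.0$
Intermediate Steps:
$A{\left(O,r \right)} = \frac{4 r}{7}$
$\left(A{\left(0,13 \right)} - 435\right) \left(253 - 458\right) = \left(\frac{4}{7} \cdot 13 - 435\right) \left(253 - 458\right) = \left(\frac{52}{7} - 435\right) \left(-205\right) = \left(- \frac{2993}{7}\right) \left(-205\right) = \frac{613565}{7}$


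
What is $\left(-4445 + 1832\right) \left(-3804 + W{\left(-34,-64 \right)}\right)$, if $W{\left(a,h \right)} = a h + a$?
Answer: $4342806$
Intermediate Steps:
$W{\left(a,h \right)} = a + a h$
$\left(-4445 + 1832\right) \left(-3804 + W{\left(-34,-64 \right)}\right) = \left(-4445 + 1832\right) \left(-3804 - 34 \left(1 - 64\right)\right) = - 2613 \left(-3804 - -2142\right) = - 2613 \left(-3804 + 2142\right) = \left(-2613\right) \left(-1662\right) = 4342806$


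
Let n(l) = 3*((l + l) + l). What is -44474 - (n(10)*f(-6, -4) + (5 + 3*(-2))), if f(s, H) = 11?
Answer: -45463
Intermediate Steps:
n(l) = 9*l (n(l) = 3*(2*l + l) = 3*(3*l) = 9*l)
-44474 - (n(10)*f(-6, -4) + (5 + 3*(-2))) = -44474 - ((9*10)*11 + (5 + 3*(-2))) = -44474 - (90*11 + (5 - 6)) = -44474 - (990 - 1) = -44474 - 1*989 = -44474 - 989 = -45463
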